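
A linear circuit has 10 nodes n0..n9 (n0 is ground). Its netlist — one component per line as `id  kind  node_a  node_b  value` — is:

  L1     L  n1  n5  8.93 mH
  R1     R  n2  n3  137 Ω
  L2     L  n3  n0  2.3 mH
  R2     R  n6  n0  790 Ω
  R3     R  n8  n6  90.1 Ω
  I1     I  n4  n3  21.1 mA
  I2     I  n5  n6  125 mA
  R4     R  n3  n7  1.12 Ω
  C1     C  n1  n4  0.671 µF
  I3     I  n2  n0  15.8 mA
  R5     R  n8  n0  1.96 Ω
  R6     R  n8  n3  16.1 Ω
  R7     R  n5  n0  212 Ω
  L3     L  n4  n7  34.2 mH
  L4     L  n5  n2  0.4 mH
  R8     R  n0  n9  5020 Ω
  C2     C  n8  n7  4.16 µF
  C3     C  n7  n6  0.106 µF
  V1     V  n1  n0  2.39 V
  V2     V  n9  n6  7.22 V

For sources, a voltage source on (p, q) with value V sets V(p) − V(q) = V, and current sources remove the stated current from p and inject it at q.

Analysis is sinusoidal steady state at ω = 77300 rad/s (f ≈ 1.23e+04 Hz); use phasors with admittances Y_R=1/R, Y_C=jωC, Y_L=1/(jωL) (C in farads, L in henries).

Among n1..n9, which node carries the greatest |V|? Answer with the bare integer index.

9

Apply KCL at each of the 9 non-ground nodes and solve the resulting linear system.
Node n1: branches {L1, C1, V1} → V_1 = 2.390+0.000j
Node n2: branches {R1, I3, L4} → V_2 = -11.35-0.7551j
Node n3: branches {R1, L2, I1, R4, R6} → V_3 = 0.1602+0.08331j
Node n4: branches {I1, C1, L3} → V_4 = 2.406+0.4091j
Node n5: branches {L1, I2, R7, L4} → V_5 = -11.16-2.864j
Node n6: branches {R2, R3, I2, C3, V2} → V_6 = 6.988-4.403j
Node n7: branches {R4, L3, C2, C3} → V_7 = 0.2355+0.09490j
Node n8: branches {R3, R5, R6, C2} → V_8 = 0.09813+0.0008057j
Node n9: branches {R8, V2} → V_9 = 14.21-4.403j
Source currents: i(V1)=-0.02537+0.02045j, i(V2)=-0.002830+0.0008771j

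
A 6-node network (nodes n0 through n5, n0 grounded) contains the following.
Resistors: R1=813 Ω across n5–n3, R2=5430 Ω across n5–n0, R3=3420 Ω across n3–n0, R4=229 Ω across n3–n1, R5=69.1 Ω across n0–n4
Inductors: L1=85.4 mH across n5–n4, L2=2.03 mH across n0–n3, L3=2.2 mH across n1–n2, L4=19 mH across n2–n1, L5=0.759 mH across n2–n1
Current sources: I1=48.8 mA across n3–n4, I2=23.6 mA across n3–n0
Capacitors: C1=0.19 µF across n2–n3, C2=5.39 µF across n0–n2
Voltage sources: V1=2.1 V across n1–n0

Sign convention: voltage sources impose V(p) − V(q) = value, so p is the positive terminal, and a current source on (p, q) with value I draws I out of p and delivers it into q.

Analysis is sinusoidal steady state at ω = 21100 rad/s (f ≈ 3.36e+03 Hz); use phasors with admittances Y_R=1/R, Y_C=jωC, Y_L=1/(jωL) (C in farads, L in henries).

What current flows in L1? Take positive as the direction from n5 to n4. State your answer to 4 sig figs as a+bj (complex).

MNA unknowns: 5 node voltages V₁..V_5 plus 1 source current (V1)
R1: Y=0.001230+0.000j on G[5,3]
R2: Y=0.0001842+0.000j on G[5,0]
R3: Y=0.0002924+0.000j on G[3,0]
L1: Y=0.000-0.0005550j on G[5,4]
L2: Y=0.000-0.02335j on G[0,3]
R4: Y=0.004367+0.000j on G[3,1]
R5: Y=0.01447+0.000j on G[0,4]
I1: z[3]−=0.0488, z[4]+=0.0488
I2: z[3]−=0.0236, z[0]+=0.0236
L3: Y=0.000-0.02154j on G[1,2]
L4: Y=0.000-0.002494j on G[2,1]
L5: Y=0.000-0.06244j on G[2,1]
C1: Y=0.000+0.004009j on G[2,3]
C2: Y=0.000+0.1137j on G[0,2]
V1: row V1−V0=2.1, i_V1 at 1,0
solve → V1=2.100+0.000j, V2=-5.754-0.4112j, V3=0.4317-3.206j, V4=3.240+0.05807j, V5=1.726-3.383j
aux → i_V1=-0.04285+0.6652j

-0.001910+0.0008404j A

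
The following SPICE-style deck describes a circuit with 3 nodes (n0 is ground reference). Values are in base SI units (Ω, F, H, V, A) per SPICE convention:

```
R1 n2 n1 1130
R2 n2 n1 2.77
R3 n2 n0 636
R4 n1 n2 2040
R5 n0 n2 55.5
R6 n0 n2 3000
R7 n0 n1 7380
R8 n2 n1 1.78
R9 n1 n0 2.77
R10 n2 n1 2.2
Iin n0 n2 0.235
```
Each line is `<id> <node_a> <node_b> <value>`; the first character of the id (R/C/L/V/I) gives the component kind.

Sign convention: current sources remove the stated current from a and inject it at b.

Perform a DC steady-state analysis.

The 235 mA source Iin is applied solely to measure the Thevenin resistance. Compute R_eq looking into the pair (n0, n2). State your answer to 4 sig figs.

Apply KCL at each of the 2 non-ground nodes and solve the resulting linear system.
Node n1: branches {R1, R2, R4, R7, R8, R9, R10} → V_1 = 0.6084
Node n2: branches {R1, R2, R3, R4, R5, R6, R8, R10, Iin} → V_2 = 0.7677

R_eq = 3.267 Ω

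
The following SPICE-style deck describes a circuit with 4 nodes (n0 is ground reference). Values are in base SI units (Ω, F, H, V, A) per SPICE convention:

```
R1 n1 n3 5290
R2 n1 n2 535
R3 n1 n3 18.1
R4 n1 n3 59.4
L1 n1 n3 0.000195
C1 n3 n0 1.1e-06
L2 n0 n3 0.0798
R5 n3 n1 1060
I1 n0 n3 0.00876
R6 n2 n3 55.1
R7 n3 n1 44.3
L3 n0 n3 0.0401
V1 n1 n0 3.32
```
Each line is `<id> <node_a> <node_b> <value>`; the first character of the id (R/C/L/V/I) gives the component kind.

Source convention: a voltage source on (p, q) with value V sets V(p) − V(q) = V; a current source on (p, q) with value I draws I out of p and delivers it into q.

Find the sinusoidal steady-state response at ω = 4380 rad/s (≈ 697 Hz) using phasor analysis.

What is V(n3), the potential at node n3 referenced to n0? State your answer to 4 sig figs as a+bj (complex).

3.310+0.008278j V

MNA unknowns: 3 node voltages V₁..V_3 plus 1 source current (V1)
R1: Y=0.0001890+0.000j on G[1,3]
R2: Y=0.001869+0.000j on G[1,2]
R3: Y=0.05525+0.000j on G[1,3]
R4: Y=0.01684+0.000j on G[1,3]
L1: Y=0.000-1.171j on G[1,3]
C1: Y=0.000+0.004818j on G[3,0]
L2: Y=0.000-0.002861j on G[0,3]
R5: Y=0.0009434+0.000j on G[3,1]
I1: z[0]−=0.00876, z[3]+=0.00876
R6: Y=0.01815+0.000j on G[2,3]
R7: Y=0.02257+0.000j on G[3,1]
L3: Y=0.000-0.005694j on G[0,3]
V1: row V1−V0=3.32, i_V1 at 1,0
solve → V1=3.320+0.000j, V2=3.311+0.007505j, V3=3.310+0.008278j
aux → i_V1=0.008729+0.01237j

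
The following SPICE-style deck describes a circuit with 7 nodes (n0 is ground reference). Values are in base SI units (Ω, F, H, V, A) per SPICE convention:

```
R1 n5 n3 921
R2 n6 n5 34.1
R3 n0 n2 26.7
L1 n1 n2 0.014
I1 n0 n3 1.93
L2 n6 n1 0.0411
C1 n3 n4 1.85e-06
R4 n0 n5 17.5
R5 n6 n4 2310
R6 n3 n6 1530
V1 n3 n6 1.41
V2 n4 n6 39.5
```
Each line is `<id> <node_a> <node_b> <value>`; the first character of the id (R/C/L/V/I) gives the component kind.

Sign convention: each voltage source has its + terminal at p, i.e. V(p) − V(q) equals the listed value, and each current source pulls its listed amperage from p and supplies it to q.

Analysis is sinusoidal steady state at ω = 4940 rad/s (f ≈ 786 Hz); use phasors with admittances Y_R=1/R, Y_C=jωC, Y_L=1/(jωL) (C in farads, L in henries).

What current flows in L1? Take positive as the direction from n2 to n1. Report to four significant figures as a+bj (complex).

-0.09361+0.3305j A

Element admittances at ω=4940 rad/s:
  Y(R1) = 0.001086+0.000j S between n5,n3
  Y(R2) = 0.02933+0.000j S between n6,n5
  Y(R3) = 0.03745+0.000j S between n0,n2
  Y(L1) = 0.000-0.01446j S between n1,n2
  I1: injects 1.93 A into n3 (from n0)
  Y(L2) = 0.000-0.004925j S between n6,n1
  Y(C1) = 0.000+0.009139j S between n3,n4
  Y(R4) = 0.05714+0.000j S between n0,n5
  Y(R5) = 0.0004329+0.000j S between n6,n4
  Y(R6) = 0.0006536+0.000j S between n3,n6
  V1: constraint V(n3)−V(n6) = 1.41
  V2: constraint V(n4)−V(n6) = 39.5
Assemble and solve the 8×8 MNA system:
  V(n1)=25.36-2.352j  V(n2)=2.499-8.826j  V(n3)=93.88+16.65j  V(n4)=132.0+16.65j  V(n5)=32.14+5.785j  V(n6)=92.47+16.65j
  i(V1)=1.862+0.3363j  i(V2)=-0.01710-0.3481j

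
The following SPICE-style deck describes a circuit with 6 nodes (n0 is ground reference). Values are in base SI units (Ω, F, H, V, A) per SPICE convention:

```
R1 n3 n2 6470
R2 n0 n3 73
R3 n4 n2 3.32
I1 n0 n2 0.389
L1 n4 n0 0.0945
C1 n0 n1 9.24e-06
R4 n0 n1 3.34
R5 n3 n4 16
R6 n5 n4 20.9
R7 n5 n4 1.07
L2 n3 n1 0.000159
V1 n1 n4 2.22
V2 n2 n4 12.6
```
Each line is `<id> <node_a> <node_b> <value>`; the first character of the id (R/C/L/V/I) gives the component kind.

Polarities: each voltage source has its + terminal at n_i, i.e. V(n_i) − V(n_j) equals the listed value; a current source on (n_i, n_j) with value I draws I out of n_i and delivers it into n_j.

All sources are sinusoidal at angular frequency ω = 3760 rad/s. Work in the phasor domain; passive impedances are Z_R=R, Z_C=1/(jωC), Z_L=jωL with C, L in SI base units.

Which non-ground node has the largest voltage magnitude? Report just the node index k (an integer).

2

Element admittances at ω=3760 rad/s:
  Y(R1) = 0.0001546+0.000j S between n3,n2
  Y(R2) = 0.01370+0.000j S between n0,n3
  Y(R3) = 0.3012+0.000j S between n4,n2
  I1: injects 0.389 A into n2 (from n0)
  Y(L1) = 0.000-0.002814j S between n4,n0
  Y(C1) = 0.000+0.03474j S between n0,n1
  Y(R4) = 0.2994+0.000j S between n0,n1
  Y(R5) = 0.06250+0.000j S between n3,n4
  Y(R6) = 0.04785+0.000j S between n5,n4
  Y(R7) = 0.9346+0.000j S between n5,n4
  Y(L2) = 0.000-1.673j S between n3,n1
  V1: constraint V(n1)−V(n4) = 2.22
  V2: constraint V(n2)−V(n4) = 12.6
Assemble and solve the 7×7 MNA system:
  V(n1)=1.228-0.1412j  V(n2)=11.61-0.1412j  V(n3)=1.223-0.2330j  V(n4)=-0.9917-0.1412j  V(n5)=-0.9917-0.1412j
  i(V1)=-0.5262+0.008543j  i(V2)=-3.408-1.419e-05j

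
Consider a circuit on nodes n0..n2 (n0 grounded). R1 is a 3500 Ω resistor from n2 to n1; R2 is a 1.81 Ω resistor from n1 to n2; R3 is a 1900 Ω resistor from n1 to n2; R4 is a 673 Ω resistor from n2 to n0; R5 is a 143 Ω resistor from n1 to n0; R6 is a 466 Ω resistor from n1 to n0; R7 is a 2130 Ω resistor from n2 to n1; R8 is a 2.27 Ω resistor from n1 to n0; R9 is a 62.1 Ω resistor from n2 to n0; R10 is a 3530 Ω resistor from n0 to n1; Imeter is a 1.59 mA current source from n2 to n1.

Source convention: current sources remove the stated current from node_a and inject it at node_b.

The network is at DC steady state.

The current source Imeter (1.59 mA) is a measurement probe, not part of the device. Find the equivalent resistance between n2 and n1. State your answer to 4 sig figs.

R_eq = 1.752 Ω

Element admittances at DC:
  Y(R1) = 0.0002857 S between n2,n1
  Y(R2) = 0.5525 S between n1,n2
  Y(R3) = 0.0005263 S between n1,n2
  Y(R4) = 0.001486 S between n2,n0
  Y(R5) = 0.006993 S between n1,n0
  Y(R6) = 0.002146 S between n1,n0
  Y(R7) = 0.0004695 S between n2,n1
  Y(R8) = 0.4405 S between n1,n0
  Y(R9) = 0.01610 S between n2,n0
  Y(R10) = 0.0002833 S between n0,n1
  Imeter: injects 0.00159 A into n1 (from n2)
Assemble and solve the 2×2 MNA system:
  V(n1)=0.0001048  V(n2)=-0.002681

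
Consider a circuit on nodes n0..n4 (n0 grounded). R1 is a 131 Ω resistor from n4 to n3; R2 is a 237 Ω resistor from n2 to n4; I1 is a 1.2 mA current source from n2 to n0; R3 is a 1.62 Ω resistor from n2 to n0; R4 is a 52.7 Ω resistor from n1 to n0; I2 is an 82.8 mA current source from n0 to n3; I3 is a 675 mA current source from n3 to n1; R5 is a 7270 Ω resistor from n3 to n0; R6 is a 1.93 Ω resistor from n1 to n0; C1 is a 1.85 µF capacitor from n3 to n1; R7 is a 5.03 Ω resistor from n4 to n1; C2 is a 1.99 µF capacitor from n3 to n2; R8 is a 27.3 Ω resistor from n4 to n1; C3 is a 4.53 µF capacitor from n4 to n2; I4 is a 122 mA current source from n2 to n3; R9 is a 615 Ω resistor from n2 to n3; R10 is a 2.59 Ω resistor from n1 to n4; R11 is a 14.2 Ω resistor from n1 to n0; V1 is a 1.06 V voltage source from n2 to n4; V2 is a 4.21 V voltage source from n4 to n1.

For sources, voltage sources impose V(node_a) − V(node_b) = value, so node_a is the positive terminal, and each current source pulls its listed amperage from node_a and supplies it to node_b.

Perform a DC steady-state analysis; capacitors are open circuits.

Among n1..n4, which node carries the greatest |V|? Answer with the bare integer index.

3

MNA unknowns: 4 node voltages V₁..V_4 plus 2 source currents (V1, V2)
R1: Y=0.007634 on G[4,3]
R2: Y=0.004219 on G[2,4]
I1: z[2]−=0.0012, z[0]+=0.0012
R3: Y=0.6173 on G[2,0]
R4: Y=0.01898 on G[1,0]
I2: z[0]−=0.0828, z[3]+=0.0828
I3: z[3]−=0.675, z[1]+=0.675
R5: Y=0.0001376 on G[3,0]
R6: Y=0.5181 on G[1,0]
C1: Y=0.000 on G[3,1]
R7: Y=0.1988 on G[4,1]
C2: Y=0.000 on G[3,2]
R8: Y=0.03663 on G[4,1]
C3: Y=0.000 on G[4,2]
I4: z[2]−=0.122, z[3]+=0.122
R9: Y=0.001626 on G[2,3]
R10: Y=0.3861 on G[1,4]
R11: Y=0.07042 on G[1,0]
V1: row V2−V4=1.06, i_V1 at 2,4
V2: row V4−V1=4.21, i_V2 at 4,1
solve → V1=-2.584, V2=2.686, V3=-48.25, V4=1.626
aux → i_V1=-1.869, i_V2=-4.861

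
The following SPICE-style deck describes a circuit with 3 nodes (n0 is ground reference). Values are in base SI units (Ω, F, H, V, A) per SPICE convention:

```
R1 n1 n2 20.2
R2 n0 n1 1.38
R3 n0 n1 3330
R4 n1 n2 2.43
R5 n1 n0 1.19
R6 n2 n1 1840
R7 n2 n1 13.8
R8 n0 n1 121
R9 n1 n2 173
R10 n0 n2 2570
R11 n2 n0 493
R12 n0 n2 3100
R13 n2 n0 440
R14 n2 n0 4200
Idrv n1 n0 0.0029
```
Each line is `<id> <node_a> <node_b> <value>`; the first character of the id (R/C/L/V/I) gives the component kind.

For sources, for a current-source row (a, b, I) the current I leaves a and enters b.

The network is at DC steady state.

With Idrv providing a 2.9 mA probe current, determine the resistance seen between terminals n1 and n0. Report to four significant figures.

MNA unknowns: 2 node voltages V₁..V_2
R1: Y=0.04950 on G[1,2]
R2: Y=0.7246 on G[0,1]
R3: Y=0.0003003 on G[0,1]
R4: Y=0.4115 on G[1,2]
R5: Y=0.8403 on G[1,0]
R6: Y=0.0005435 on G[2,1]
R7: Y=0.07246 on G[2,1]
R8: Y=0.008264 on G[0,1]
R9: Y=0.005780 on G[1,2]
R10: Y=0.0003891 on G[0,2]
R11: Y=0.002028 on G[2,0]
R12: Y=0.0003226 on G[0,2]
R13: Y=0.002273 on G[2,0]
R14: Y=0.0002381 on G[2,0]
Idrv: z[1]−=0.0029, z[0]+=0.0029
solve → V1=-0.001837, V2=-0.001819

R_eq = 0.6334 Ω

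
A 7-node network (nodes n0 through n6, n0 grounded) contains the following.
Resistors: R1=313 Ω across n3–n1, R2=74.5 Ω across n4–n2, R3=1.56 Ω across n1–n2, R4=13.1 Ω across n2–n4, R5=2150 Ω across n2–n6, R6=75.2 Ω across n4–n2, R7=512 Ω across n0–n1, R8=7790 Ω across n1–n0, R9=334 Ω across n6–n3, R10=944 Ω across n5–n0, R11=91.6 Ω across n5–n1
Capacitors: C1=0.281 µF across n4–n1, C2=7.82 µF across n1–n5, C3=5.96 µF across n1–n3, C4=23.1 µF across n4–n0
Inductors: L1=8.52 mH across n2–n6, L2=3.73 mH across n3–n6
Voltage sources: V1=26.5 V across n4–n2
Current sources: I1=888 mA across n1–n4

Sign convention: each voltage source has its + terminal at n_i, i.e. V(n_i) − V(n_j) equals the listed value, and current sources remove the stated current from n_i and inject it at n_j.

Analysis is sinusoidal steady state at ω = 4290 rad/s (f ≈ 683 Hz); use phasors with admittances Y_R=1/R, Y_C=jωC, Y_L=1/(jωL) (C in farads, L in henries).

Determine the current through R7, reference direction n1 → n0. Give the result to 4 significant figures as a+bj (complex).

-0.05402-0.001806j A

Apply KCL at each of the 6 non-ground nodes and solve the resulting linear system.
Node n1: branches {R1, C1, C2, R3, C3, R7, R8, R11, I1} → V_1 = -27.66-0.9248j
Node n2: branches {R2, R3, R4, R5, L1, R6, V1} → V_2 = -26.46-0.8734j
Node n3: branches {R1, C3, L2, R9} → V_3 = -30.19-2.599j
Node n4: branches {C1, R2, R4, R6, C4, V1, I1} → V_4 = 0.03749-0.8734j
Node n5: branches {C2, R10, R11} → V_5 = -27.36-1.690j
Node n6: branches {R5, L1, L2, R9} → V_6 = -29.05-2.098j
Source currents: i(V1)=-1.929-0.03710j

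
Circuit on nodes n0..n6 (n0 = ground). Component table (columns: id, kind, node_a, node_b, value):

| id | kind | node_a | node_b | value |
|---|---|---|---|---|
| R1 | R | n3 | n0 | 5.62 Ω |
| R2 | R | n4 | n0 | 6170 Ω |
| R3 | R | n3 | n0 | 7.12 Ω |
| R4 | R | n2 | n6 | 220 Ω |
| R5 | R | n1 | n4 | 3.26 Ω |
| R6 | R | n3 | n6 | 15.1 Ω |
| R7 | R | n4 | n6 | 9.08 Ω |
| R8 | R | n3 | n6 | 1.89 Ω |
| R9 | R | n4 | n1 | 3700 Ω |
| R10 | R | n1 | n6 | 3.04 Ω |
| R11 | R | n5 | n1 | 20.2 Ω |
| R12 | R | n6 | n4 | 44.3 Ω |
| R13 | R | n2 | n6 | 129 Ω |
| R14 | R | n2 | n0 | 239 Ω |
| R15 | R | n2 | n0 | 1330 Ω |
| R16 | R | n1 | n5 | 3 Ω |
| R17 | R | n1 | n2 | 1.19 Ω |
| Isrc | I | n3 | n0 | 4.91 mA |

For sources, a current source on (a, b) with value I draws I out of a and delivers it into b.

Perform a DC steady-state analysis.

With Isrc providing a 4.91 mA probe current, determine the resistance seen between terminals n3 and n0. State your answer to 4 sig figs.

R_eq = 3.093 Ω

MNA unknowns: 6 node voltages V₁..V_6
R1: Y=0.1779 on G[3,0]
R2: Y=0.0001621 on G[4,0]
R3: Y=0.1404 on G[3,0]
R4: Y=0.004545 on G[2,6]
R5: Y=0.3067 on G[1,4]
R6: Y=0.06623 on G[3,6]
R7: Y=0.1101 on G[4,6]
R8: Y=0.5291 on G[3,6]
R9: Y=0.0002703 on G[4,1]
R10: Y=0.3289 on G[1,6]
R11: Y=0.04950 on G[5,1]
R12: Y=0.02257 on G[6,4]
R13: Y=0.007752 on G[2,6]
R14: Y=0.004184 on G[2,0]
R15: Y=0.0007519 on G[2,0]
R16: Y=0.3333 on G[1,5]
R17: Y=0.8403 on G[1,2]
Isrc: z[3]−=0.00491, z[0]+=0.00491
solve → V1=-0.01489, V2=-0.01480, V3=-0.01518, V4=-0.01493, V5=-0.01489, V6=-0.01506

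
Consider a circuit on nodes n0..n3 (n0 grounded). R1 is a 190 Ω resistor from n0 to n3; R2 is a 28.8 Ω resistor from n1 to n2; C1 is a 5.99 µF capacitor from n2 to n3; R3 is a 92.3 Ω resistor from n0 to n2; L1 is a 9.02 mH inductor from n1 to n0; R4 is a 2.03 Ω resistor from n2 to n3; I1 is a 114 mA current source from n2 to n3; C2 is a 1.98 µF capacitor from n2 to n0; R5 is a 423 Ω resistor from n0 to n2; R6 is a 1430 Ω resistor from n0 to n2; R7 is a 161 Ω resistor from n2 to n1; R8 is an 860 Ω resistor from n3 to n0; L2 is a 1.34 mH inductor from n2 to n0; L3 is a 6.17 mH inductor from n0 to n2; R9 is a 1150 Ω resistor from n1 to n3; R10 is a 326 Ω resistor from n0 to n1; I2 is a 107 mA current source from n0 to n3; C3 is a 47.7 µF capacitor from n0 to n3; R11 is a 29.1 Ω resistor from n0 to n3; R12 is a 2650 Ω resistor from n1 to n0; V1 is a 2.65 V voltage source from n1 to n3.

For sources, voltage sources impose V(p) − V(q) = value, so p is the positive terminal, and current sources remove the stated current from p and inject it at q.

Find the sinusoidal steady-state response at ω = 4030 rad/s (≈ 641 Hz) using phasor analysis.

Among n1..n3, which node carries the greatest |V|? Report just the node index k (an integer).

MNA unknowns: 3 node voltages V₁..V_3 plus 1 source current (V1)
R1: Y=0.005263+0.000j on G[0,3]
R2: Y=0.03472+0.000j on G[1,2]
C1: Y=0.000+0.02414j on G[2,3]
R3: Y=0.01083+0.000j on G[0,2]
L1: Y=0.000-0.02751j on G[1,0]
R4: Y=0.4926+0.000j on G[2,3]
I1: z[2]−=0.114, z[3]+=0.114
C2: Y=0.000+0.007979j on G[2,0]
R5: Y=0.002364+0.000j on G[0,2]
R6: Y=0.0006993+0.000j on G[0,2]
R7: Y=0.006211+0.000j on G[2,1]
R8: Y=0.001163+0.000j on G[3,0]
L2: Y=0.000-0.1852j on G[2,0]
L3: Y=0.000-0.04022j on G[0,2]
R9: Y=0.0008696+0.000j on G[1,3]
R10: Y=0.003067+0.000j on G[0,1]
I2: z[0]−=0.107, z[3]+=0.107
C3: Y=0.000+0.1922j on G[0,3]
R11: Y=0.03436+0.000j on G[0,3]
R12: Y=0.0003774+0.000j on G[1,0]
V1: row V1−V3=2.65, i_V1 at 1,3
solve → V1=3.327+0.6234j, V2=0.3532+0.7621j, V3=0.6771+0.6234j
aux → i_V1=-0.1526+0.09506j

1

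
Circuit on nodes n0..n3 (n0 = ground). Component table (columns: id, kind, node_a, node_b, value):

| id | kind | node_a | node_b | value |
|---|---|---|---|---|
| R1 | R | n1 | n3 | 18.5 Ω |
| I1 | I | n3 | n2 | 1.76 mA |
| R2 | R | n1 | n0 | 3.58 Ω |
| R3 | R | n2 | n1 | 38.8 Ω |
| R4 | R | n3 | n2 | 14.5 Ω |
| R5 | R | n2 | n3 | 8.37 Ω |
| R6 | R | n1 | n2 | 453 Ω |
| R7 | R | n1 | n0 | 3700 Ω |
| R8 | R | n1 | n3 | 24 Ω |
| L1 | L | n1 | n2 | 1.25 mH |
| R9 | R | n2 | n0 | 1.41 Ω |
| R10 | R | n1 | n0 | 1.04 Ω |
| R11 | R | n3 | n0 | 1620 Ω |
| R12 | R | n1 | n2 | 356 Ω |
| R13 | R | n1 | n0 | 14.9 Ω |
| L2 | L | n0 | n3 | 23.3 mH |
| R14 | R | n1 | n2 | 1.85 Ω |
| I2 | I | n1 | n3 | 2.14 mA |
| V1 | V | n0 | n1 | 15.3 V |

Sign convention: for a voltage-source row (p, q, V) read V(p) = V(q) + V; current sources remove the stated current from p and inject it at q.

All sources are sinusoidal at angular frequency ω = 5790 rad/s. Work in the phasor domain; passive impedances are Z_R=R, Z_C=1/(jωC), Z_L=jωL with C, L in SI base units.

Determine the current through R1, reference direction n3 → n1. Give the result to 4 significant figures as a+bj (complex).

MNA unknowns: 3 node voltages V₁..V_3 plus 1 source current (V1)
R1: Y=0.05405+0.000j on G[1,3]
I1: z[3]−=0.00176, z[2]+=0.00176
R2: Y=0.2793+0.000j on G[1,0]
R3: Y=0.02577+0.000j on G[2,1]
R4: Y=0.06897+0.000j on G[3,2]
R5: Y=0.1195+0.000j on G[2,3]
R6: Y=0.002208+0.000j on G[1,2]
R7: Y=0.0002703+0.000j on G[1,0]
R8: Y=0.04167+0.000j on G[1,3]
L1: Y=0.000-0.1382j on G[1,2]
R9: Y=0.7092+0.000j on G[2,0]
R10: Y=0.9615+0.000j on G[1,0]
R11: Y=0.0006173+0.000j on G[3,0]
R12: Y=0.002809+0.000j on G[1,2]
R13: Y=0.06711+0.000j on G[1,0]
L2: Y=0.000-0.007413j on G[0,3]
R14: Y=0.5405+0.000j on G[1,2]
I2: z[1]−=0.00214, z[3]+=0.00214
V1: row V0−V1=15.3, i_V1 at 0,1
solve → V1=-15.30+0.000j, V2=-7.304+0.7855j, V3=-9.981+0.2600j
aux → i_V1=-25.20+0.6312j

0.2875+0.01405j A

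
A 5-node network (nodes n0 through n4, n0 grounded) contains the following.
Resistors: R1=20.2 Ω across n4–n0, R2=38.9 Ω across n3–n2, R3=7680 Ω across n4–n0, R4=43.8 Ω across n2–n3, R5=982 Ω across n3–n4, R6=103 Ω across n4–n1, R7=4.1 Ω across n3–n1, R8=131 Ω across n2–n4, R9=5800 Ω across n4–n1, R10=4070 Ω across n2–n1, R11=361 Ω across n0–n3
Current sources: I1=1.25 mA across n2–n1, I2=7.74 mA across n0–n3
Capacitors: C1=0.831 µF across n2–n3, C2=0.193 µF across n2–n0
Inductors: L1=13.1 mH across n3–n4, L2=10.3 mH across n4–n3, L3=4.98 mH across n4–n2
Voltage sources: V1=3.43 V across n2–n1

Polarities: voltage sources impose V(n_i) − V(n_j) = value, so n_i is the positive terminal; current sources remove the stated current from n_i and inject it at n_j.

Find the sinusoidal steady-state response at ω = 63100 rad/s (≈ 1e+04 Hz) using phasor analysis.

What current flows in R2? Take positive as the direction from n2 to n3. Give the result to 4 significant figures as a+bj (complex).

0.07020-0.01262j A

Element admittances at ω=63100 rad/s:
  Y(R1) = 0.04950+0.000j S between n4,n0
  I1: injects 0.00125 A into n1 (from n2)
  Y(C1) = 0.000+0.05244j S between n2,n3
  I2: injects 0.00774 A into n3 (from n0)
  Y(R2) = 0.02571+0.000j S between n3,n2
  Y(R3) = 0.0001302+0.000j S between n4,n0
  Y(R4) = 0.02283+0.000j S between n2,n3
  Y(R5) = 0.001018+0.000j S between n3,n4
  Y(R6) = 0.009709+0.000j S between n4,n1
  Y(R7) = 0.2439+0.000j S between n3,n1
  Y(R8) = 0.007634+0.000j S between n2,n4
  Y(R9) = 0.0001724+0.000j S between n4,n1
  Y(L1) = 0.000-0.001210j S between n3,n4
  Y(R10) = 0.0002457+0.000j S between n2,n1
  Y(L2) = 0.000-0.001539j S between n4,n3
  Y(R11) = 0.002770+0.000j S between n0,n3
  Y(L3) = 0.000-0.003182j S between n4,n2
  Y(C2) = 0.000+0.01218j S between n2,n0
  V1: constraint V(n2)−V(n1) = 3.43
Assemble and solve the 5×5 MNA system:
  V(n1)=-1.633-1.282j  V(n2)=1.797-1.282j  V(n3)=-0.9335-0.7915j  V(n4)=-0.1066-0.3968j
  i(V1)=-0.1877-0.1284j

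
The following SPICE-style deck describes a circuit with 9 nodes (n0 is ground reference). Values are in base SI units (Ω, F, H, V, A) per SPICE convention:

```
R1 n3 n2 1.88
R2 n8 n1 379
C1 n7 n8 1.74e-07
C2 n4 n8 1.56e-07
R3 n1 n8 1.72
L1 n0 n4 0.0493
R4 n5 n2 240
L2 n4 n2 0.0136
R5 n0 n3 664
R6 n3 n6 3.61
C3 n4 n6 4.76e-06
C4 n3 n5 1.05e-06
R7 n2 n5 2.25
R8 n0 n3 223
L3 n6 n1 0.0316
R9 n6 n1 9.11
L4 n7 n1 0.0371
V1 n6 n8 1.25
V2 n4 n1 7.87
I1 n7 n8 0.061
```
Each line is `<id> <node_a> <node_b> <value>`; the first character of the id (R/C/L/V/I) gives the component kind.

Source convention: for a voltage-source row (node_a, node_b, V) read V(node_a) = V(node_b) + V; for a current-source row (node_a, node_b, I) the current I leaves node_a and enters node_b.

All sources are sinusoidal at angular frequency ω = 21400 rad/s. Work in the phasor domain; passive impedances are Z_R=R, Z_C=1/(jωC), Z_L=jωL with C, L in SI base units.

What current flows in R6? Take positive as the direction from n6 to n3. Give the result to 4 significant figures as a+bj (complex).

Element admittances at ω=21400 rad/s:
  Y(R1) = 0.5319+0.000j S between n3,n2
  Y(R2) = 0.002639+0.000j S between n8,n1
  Y(C1) = 0.000+0.003724j S between n7,n8
  Y(C2) = 0.000+0.003338j S between n4,n8
  Y(R3) = 0.5814+0.000j S between n1,n8
  Y(L1) = 0.000-0.0009478j S between n0,n4
  Y(R4) = 0.004167+0.000j S between n5,n2
  Y(L2) = 0.000-0.003436j S between n4,n2
  Y(R5) = 0.001506+0.000j S between n0,n3
  Y(R6) = 0.2770+0.000j S between n3,n6
  Y(C3) = 0.000+0.1019j S between n4,n6
  Y(C4) = 0.000+0.02247j S between n3,n5
  Y(R7) = 0.4444+0.000j S between n2,n5
  Y(R8) = 0.004484+0.000j S between n0,n3
  Y(L3) = 0.000-0.001479j S between n6,n1
  Y(R9) = 0.1098+0.000j S between n6,n1
  Y(L4) = 0.000-0.001260j S between n7,n1
  V1: constraint V(n6)−V(n8) = 1.25
  V2: constraint V(n4)−V(n1) = 7.87
  I1: injects 0.061 A into n8 (from n7)
Assemble and solve the 10×10 MNA system:
  V(n1)=-1.167+0.1822j  V(n2)=-0.03603+1.017j  V(n3)=-0.02883+1.061j  V(n4)=6.703+0.1822j  V(n5)=-0.03817+1.018j  V(n6)=-0.01909+1.167j  V(n7)=-1.321+26.43j  V(n8)=-1.269+1.167j
  i(V1)=-0.02983+0.5488j  i(V2)=-0.1009-0.6818j

0.002697+0.02951j A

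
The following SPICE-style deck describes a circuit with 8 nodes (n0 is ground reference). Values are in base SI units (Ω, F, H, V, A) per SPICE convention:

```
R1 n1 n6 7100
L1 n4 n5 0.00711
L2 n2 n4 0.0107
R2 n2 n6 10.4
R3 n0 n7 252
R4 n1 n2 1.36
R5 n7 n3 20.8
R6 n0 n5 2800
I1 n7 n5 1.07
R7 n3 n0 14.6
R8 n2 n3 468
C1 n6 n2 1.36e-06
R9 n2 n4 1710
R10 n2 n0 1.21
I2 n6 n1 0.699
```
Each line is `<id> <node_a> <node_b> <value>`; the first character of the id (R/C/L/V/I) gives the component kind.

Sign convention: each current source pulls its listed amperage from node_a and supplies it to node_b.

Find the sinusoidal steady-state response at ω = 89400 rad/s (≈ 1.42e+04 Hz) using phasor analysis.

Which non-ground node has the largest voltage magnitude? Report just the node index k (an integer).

5

MNA unknowns: 7 node voltages V₁..V_7
R1: Y=0.0001408+0.000j on G[1,6]
L1: Y=0.000-0.001573j on G[4,5]
L2: Y=0.000-0.001045j on G[2,4]
R2: Y=0.09615+0.000j on G[2,6]
R3: Y=0.003968+0.000j on G[0,7]
R4: Y=0.7353+0.000j on G[1,2]
R5: Y=0.04808+0.000j on G[7,3]
R6: Y=0.0003571+0.000j on G[0,5]
I1: z[7]−=1.07, z[5]+=1.07
R7: Y=0.06849+0.000j on G[3,0]
R8: Y=0.002137+0.000j on G[2,3]
C1: Y=0.000+0.1216j on G[6,2]
R9: Y=0.0005848+0.000j on G[2,4]
R10: Y=0.8264+0.000j on G[2,0]
I2: z[6]−=0.699, z[1]+=0.699
solve → V1=1.870-0.4051j, V2=0.9201-0.4058j, V3=-13.28-0.01167j, V4=568.2+438.7j, V5=781.9+941.3j, V6=-1.877+3.127j, V7=-32.82-0.01078j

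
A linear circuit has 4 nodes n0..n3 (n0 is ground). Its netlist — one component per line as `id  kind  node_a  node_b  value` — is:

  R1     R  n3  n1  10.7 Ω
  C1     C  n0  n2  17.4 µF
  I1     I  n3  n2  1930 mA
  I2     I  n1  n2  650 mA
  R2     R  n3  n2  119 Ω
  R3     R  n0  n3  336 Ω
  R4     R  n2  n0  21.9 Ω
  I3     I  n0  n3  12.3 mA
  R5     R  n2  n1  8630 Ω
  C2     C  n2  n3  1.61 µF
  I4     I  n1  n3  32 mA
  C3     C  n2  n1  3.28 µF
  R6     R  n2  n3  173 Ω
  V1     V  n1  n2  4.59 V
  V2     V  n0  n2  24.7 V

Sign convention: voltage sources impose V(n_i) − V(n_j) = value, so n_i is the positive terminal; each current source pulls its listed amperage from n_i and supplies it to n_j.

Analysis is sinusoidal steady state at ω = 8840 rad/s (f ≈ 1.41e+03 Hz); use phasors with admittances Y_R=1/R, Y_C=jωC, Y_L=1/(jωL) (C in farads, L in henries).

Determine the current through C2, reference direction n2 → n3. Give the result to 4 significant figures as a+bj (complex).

Element admittances at ω=8840 rad/s:
  Y(R1) = 0.09346+0.000j S between n3,n1
  Y(C1) = 0.000+0.1538j S between n0,n2
  I1: injects 1.93 A into n2 (from n3)
  I2: injects 0.65 A into n2 (from n1)
  Y(R2) = 0.008403+0.000j S between n3,n2
  Y(R3) = 0.002976+0.000j S between n0,n3
  Y(R4) = 0.04566+0.000j S between n2,n0
  I3: injects 0.0123 A into n3 (from n0)
  Y(R5) = 0.0001159+0.000j S between n2,n1
  Y(C2) = 0.000+0.01423j S between n2,n3
  I4: injects 0.032 A into n3 (from n1)
  Y(C3) = 0.000+0.02900j S between n2,n1
  Y(R6) = 0.005780+0.000j S between n2,n3
  V1: constraint V(n1)−V(n2) = 4.59
  V2: constraint V(n0)−V(n2) = 24.7
Assemble and solve the 5×5 MNA system:
  V(n1)=-20.11+0.000j  V(n2)=-24.70+0.000j  V(n3)=-37.00+1.583j
  i(V1)=-2.261+0.01482j  i(V2)=-1.250-3.795j

0.02253+0.1751j A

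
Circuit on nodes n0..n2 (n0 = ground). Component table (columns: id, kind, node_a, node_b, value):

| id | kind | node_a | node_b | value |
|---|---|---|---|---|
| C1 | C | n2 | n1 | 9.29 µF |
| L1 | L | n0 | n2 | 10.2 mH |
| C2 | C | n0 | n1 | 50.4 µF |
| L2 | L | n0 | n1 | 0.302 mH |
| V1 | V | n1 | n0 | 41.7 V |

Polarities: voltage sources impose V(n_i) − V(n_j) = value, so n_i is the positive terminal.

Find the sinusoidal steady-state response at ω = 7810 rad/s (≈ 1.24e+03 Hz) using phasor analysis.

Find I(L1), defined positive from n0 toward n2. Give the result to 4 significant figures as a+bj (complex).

0.000+0.6330j A

Apply KCL at each of the 2 non-ground nodes and solve the resulting linear system.
Node n1: branches {C1, C2, L2, V1} → V_1 = 41.70+0.000j
Node n2: branches {C1, L1} → V_2 = 50.42+0.000j
Source currents: i(V1)=0.000+1.899j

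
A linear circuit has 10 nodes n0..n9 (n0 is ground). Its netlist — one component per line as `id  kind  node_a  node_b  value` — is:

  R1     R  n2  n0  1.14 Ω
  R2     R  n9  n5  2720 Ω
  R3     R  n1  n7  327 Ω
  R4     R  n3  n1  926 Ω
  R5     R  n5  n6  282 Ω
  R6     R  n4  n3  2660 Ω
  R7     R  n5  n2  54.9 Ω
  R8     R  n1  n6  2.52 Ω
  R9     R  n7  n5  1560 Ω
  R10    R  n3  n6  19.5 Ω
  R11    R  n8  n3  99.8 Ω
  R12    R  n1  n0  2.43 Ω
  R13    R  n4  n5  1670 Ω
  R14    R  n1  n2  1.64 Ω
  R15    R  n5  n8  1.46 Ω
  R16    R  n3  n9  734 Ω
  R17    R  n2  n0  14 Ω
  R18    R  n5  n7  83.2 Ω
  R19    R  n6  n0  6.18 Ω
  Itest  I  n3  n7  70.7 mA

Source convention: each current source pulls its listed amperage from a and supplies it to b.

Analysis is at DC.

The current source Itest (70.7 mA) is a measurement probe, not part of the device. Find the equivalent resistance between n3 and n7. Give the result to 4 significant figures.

MNA unknowns: 9 node voltages V₁..V_9
R1: Y=0.8772 on G[2,0]
R2: Y=0.0003676 on G[9,5]
R3: Y=0.003058 on G[1,7]
R4: Y=0.001080 on G[3,1]
R5: Y=0.003546 on G[5,6]
R6: Y=0.0003759 on G[4,3]
R7: Y=0.01821 on G[5,2]
R8: Y=0.3968 on G[1,6]
R9: Y=0.0006410 on G[7,5]
R10: Y=0.05128 on G[3,6]
R11: Y=0.01002 on G[8,3]
R12: Y=0.4115 on G[1,0]
R13: Y=0.0005988 on G[4,5]
R14: Y=0.6098 on G[1,2]
R15: Y=0.6849 on G[5,8]
R16: Y=0.001362 on G[3,9]
R17: Y=0.07143 on G[2,0]
R18: Y=0.01202 on G[5,7]
R19: Y=0.1618 on G[6,0]
Itest: z[3]−=0.0707, z[7]+=0.0707
solve → V1=-0.003497, V2=0.01430, V3=-0.9634, V4=0.4609, V5=1.355, V6=-0.07496, V7=5.589, V8=1.322, V9=-0.4707

R_eq = 92.68 Ω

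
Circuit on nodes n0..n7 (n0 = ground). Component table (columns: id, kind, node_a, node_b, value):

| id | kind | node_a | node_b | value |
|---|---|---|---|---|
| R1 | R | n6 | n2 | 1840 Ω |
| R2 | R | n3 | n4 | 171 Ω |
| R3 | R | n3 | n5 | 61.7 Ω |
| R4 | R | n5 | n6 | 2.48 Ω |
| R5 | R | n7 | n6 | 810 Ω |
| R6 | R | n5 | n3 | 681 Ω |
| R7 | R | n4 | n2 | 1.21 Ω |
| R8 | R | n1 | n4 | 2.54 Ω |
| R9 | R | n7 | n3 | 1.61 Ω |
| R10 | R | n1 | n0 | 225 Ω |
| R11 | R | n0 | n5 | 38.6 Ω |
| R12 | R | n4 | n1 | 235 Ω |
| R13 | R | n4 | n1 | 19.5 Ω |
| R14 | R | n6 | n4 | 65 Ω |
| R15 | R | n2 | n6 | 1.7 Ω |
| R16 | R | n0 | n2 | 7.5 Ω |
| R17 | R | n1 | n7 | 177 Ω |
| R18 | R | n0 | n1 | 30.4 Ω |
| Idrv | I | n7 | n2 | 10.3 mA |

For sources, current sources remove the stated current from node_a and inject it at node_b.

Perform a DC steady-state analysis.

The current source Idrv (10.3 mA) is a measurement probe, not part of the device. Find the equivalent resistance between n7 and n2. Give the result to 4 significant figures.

R_eq = 35.42 Ω

Element admittances at DC:
  Y(R1) = 0.0005435 S between n6,n2
  Y(R2) = 0.005848 S between n3,n4
  Y(R3) = 0.01621 S between n3,n5
  Y(R4) = 0.4032 S between n5,n6
  Y(R5) = 0.001235 S between n7,n6
  Y(R6) = 0.001468 S between n5,n3
  Y(R7) = 0.8264 S between n4,n2
  Y(R8) = 0.3937 S between n1,n4
  Y(R9) = 0.6211 S between n7,n3
  Y(R10) = 0.004444 S between n1,n0
  Y(R11) = 0.02591 S between n0,n5
  Y(R12) = 0.004255 S between n4,n1
  Y(R13) = 0.05128 S between n4,n1
  Y(R14) = 0.01538 S between n6,n4
  Y(R15) = 0.5882 S between n2,n6
  Y(R16) = 0.1333 S between n0,n2
  Y(R17) = 0.005650 S between n1,n7
  Y(R18) = 0.03289 S between n0,n1
  Idrv: injects 0.0103 A into n2 (from n7)
Assemble and solve the 7×7 MNA system:
  V(n1)=-0.004200  V(n2)=0.004720  V(n3)=-0.3475  V(n4)=-7.292e-05  V(n5)=-0.01824  V(n6)=-0.004978  V(n7)=-0.3601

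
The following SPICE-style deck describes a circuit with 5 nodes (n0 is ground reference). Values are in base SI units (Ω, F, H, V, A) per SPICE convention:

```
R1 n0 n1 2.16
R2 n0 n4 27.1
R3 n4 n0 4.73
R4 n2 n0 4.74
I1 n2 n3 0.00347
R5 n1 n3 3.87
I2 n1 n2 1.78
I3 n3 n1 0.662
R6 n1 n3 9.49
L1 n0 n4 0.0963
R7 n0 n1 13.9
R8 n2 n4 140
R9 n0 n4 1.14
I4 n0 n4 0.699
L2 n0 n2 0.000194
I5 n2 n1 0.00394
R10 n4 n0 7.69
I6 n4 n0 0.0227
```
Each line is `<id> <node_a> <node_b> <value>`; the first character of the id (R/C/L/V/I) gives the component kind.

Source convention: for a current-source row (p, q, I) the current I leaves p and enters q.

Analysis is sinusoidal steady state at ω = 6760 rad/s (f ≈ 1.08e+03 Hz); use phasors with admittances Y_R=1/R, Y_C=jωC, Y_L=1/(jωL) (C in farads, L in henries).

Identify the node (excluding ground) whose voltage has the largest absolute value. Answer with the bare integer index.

MNA unknowns: 4 node voltages V₁..V_4
R1: Y=0.4630+0.000j on G[0,1]
R2: Y=0.03690+0.000j on G[0,4]
R3: Y=0.2114+0.000j on G[4,0]
R4: Y=0.2110+0.000j on G[2,0]
I1: z[2]−=0.00347, z[3]+=0.00347
R5: Y=0.2584+0.000j on G[1,3]
I2: z[1]−=1.78, z[2]+=1.78
I3: z[3]−=0.662, z[1]+=0.662
R6: Y=0.1054+0.000j on G[1,3]
L1: Y=0.000-0.001536j on G[0,4]
R7: Y=0.07194+0.000j on G[0,1]
R8: Y=0.007143+0.000j on G[2,4]
R9: Y=0.8772+0.000j on G[0,4]
I4: z[0]−=0.699, z[4]+=0.699
L2: Y=0.000-0.7625j on G[0,2]
I5: z[2]−=0.00394, z[1]+=0.00394
R10: Y=0.1300+0.000j on G[4,0]
I6: z[4]−=0.0227, z[0]+=0.0227
solve → V1=-3.314+0.000j, V2=0.6159+2.154j, V3=-5.124+0.000j, V4=0.5391+0.01284j

3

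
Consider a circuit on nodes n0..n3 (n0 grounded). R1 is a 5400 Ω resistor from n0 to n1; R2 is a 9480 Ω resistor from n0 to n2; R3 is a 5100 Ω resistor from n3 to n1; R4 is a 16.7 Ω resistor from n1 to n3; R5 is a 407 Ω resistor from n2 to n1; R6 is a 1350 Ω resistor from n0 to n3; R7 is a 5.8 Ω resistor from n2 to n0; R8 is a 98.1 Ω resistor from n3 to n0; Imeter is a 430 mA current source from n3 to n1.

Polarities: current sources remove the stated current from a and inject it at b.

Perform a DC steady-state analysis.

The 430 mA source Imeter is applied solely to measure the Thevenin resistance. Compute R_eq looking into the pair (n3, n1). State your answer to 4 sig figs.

Apply KCL at each of the 3 non-ground nodes and solve the resulting linear system.
Node n1: branches {R1, R3, R4, R5, Imeter} → V_1 = 5.584
Node n2: branches {R2, R5, R7} → V_2 = 0.07840
Node n3: branches {R3, R4, R6, R8, Imeter} → V_3 = -1.332

R_eq = 16.08 Ω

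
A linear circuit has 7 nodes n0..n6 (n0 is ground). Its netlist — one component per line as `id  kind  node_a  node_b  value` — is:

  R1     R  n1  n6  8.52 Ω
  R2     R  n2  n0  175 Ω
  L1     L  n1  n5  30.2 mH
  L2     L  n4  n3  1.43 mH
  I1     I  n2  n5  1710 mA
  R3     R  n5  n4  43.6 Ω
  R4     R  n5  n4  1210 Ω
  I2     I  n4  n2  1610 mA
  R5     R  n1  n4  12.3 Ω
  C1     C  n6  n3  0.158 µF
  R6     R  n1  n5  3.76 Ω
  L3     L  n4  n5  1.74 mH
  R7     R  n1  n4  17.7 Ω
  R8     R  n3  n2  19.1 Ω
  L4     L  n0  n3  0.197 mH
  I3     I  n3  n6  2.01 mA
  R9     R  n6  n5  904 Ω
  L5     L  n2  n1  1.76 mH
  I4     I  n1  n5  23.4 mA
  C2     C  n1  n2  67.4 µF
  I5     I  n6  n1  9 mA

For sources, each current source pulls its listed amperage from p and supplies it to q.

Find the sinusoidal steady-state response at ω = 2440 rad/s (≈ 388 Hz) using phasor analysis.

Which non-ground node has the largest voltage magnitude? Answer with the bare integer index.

5

Apply KCL at each of the 6 non-ground nodes and solve the resulting linear system.
Node n1: branches {R1, L1, R5, R6, R7, L5, I4, C2, I5} → V_1 = 1.360+3.160j
Node n2: branches {R2, I1, I2, R8, L5, C2} → V_2 = 1.631+0.3146j
Node n3: branches {L2, C1, R8, L4, I3} → V_3 = 0.0008642-0.004479j
Node n4: branches {L2, R3, R4, I2, R5, L3, R7} → V_4 = 0.06721-0.3234j
Node n5: branches {L1, I1, R3, R4, R6, L3, R9, I4} → V_5 = 2.733+5.099j
Node n6: branches {R1, C1, I3, R9, I5} → V_6 = 1.324+3.174j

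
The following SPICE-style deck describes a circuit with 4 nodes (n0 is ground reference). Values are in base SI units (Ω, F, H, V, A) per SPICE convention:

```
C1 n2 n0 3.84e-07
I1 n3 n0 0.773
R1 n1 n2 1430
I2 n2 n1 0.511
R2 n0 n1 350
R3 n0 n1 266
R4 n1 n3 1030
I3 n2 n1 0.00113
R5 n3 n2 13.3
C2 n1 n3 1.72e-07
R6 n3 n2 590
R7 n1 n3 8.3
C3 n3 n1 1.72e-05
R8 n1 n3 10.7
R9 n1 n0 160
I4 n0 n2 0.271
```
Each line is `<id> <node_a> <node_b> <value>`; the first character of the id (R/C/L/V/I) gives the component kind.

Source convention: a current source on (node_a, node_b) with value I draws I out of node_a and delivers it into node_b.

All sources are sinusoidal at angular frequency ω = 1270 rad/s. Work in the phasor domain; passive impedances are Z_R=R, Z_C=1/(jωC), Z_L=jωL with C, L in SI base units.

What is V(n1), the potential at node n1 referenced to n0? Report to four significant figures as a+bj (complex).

-38.92+1.766j V

MNA unknowns: 3 node voltages V₁..V_3
C1: Y=0.000+0.0004877j on G[2,0]
I1: z[3]−=0.773, z[0]+=0.773
R1: Y=0.0006993+0.000j on G[1,2]
I2: z[2]−=0.511, z[1]+=0.511
R2: Y=0.002857+0.000j on G[0,1]
R3: Y=0.003759+0.000j on G[0,1]
R4: Y=0.0009709+0.000j on G[1,3]
I3: z[2]−=0.00113, z[1]+=0.00113
R5: Y=0.07519+0.000j on G[3,2]
C2: Y=0.000+0.0002184j on G[1,3]
R6: Y=0.001695+0.000j on G[3,2]
R7: Y=0.1205+0.000j on G[1,3]
C3: Y=0.000+0.02184j on G[3,1]
R8: Y=0.09346+0.000j on G[1,3]
R9: Y=0.006250+0.000j on G[1,0]
I4: z[0]−=0.271, z[2]+=0.271
solve → V1=-38.92+1.766j, V2=-46.59+2.632j, V3=-43.54+2.344j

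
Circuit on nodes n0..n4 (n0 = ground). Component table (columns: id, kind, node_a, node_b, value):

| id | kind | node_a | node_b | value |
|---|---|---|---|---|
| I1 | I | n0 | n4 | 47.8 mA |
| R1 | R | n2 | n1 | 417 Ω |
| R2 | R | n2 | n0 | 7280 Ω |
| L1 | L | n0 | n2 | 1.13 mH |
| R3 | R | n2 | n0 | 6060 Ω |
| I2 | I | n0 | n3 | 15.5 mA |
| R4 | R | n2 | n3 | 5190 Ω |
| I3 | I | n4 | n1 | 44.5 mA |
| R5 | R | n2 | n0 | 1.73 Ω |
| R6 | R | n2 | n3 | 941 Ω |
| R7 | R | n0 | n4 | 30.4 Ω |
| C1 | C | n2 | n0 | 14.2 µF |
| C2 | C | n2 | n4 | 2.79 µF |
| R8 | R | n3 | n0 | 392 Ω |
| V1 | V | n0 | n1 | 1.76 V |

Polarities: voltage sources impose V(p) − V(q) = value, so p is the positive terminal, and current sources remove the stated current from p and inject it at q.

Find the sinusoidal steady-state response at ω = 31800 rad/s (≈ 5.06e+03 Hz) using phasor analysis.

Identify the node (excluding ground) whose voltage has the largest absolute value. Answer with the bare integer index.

3

Apply KCL at each of the 4 non-ground nodes and solve the resulting linear system.
Node n1: branches {R1, I3, V1} → V_1 = -1.760+0.000j
Node n2: branches {R1, R2, L1, R3, R4, R5, R6, C1, C2} → V_2 = 0.004956-0.001765j
Node n3: branches {I2, R4, R6, R8} → V_3 = 4.074-0.0005821j
Node n4: branches {I1, I3, R7, C2} → V_4 = 0.01706-0.03264j
Source currents: i(V1)=-0.04873+4.233e-06j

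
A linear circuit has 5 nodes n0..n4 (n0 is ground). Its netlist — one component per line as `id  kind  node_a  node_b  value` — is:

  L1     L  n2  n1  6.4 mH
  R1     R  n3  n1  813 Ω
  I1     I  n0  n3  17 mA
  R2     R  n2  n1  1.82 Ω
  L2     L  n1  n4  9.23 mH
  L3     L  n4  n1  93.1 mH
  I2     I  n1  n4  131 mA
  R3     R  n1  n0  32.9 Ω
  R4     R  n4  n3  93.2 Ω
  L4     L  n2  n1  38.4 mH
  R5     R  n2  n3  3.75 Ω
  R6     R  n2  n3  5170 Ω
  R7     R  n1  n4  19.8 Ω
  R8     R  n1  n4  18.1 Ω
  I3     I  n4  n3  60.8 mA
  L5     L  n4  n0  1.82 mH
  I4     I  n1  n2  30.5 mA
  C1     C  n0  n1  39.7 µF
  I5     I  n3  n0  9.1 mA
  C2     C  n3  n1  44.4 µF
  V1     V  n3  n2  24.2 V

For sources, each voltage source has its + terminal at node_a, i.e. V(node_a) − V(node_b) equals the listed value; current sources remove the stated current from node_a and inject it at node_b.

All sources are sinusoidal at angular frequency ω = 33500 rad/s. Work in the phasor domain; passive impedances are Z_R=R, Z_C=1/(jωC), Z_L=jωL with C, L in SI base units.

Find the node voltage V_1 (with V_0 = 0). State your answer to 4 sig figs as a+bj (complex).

MNA unknowns: 4 node voltages V₁..V_4 plus 1 source current (V1)
L1: Y=0.000-0.004664j on G[2,1]
R1: Y=0.001230+0.000j on G[3,1]
I1: z[0]−=0.017, z[3]+=0.017
R2: Y=0.5495+0.000j on G[2,1]
L2: Y=0.000-0.003234j on G[1,4]
L3: Y=0.000-0.0003206j on G[4,1]
I2: z[1]−=0.131, z[4]+=0.131
R3: Y=0.03040+0.000j on G[1,0]
R4: Y=0.01073+0.000j on G[4,3]
L4: Y=0.000-0.0007774j on G[2,1]
R5: Y=0.2667+0.000j on G[2,3]
R6: Y=0.0001934+0.000j on G[2,3]
R7: Y=0.05051+0.000j on G[1,4]
R8: Y=0.05525+0.000j on G[1,4]
I3: z[4]−=0.0608, z[3]+=0.0608
L5: Y=0.000-0.01640j on G[4,0]
I4: z[1]−=0.0305, z[2]+=0.0305
C1: Y=0.000+1.330j on G[0,1]
I5: z[3]−=0.0091, z[0]+=0.0091
C2: Y=0.000+1.487j on G[3,1]
V1: row V3−V2=24.2, i_V1 at 3,2
solve → V1=0.01240-0.01277j, V2=-21.27-7.955j, V3=2.928-7.955j, V4=0.9820-0.5764j
aux → i_V1=-18.23-4.248j

0.01240-0.01277j V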